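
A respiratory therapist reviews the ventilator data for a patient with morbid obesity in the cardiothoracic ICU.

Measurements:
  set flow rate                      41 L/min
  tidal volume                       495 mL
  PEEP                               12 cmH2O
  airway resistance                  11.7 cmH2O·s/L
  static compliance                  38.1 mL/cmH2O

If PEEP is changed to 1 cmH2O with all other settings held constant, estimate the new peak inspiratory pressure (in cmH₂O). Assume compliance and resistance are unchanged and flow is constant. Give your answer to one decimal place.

Flow: 41 L/min ÷ 60 = 0.6833 L/s.
PIP = Vt/C + R·V̇ + PEEP (constant-flow equation of motion).
Only the baseline term changes: ΔPIP = ΔPEEP = 1 − 12 = -11.0 cmH2O.
Original PIP = 495/38.1 + 11.7×0.6833 + 12 = 32.987 cmH2O; new PIP = 32.987 + (-11.0) = 21.987 cmH2O.

22.0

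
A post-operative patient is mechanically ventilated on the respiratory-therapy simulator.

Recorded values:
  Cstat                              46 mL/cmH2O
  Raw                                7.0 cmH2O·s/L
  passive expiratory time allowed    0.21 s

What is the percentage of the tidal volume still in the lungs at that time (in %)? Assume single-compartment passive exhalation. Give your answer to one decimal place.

52.1

τ = R × C = 7.0 × 46 mL/cmH2O = 7.0 × 0.046 L/cmH2O = 0.322 s.
Passive exhalation: V(t)/V₀ = e^(−t/τ) = e^(−0.21/0.322) = 0.5209.
Fraction remaining = 0.5209 → 52.09%.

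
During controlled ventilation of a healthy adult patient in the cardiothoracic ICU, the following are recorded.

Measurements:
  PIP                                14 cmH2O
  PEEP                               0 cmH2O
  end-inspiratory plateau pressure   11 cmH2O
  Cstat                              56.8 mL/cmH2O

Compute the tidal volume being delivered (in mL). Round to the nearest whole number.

Vt = Cstat × (Pplat − PEEP) = 56.8 × (11 − 0) = 56.8 × 11.0 = 624.8 mL.

625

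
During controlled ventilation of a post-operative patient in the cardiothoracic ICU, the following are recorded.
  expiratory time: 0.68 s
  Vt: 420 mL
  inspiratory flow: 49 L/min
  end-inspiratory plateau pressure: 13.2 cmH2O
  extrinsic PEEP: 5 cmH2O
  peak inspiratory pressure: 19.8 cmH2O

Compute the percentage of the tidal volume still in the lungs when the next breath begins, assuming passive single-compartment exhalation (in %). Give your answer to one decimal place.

Flow: 49 L/min ÷ 60 = 0.8167 L/s.
R = (PIP − Pplat)/V̇ = (19.8 − 13.2) / 0.8167 = 6.6/0.8167 = 8.081 cmH2O·s/L.
C = Vt/(Pplat − PEEP) = 420.0 / (13.2 − 5) = 420.0/8.2 = 51.22 mL/cmH2O.
τ = R × C = 8.081 × 0.05122 L/cmH2O = 0.4139 s.
Fraction remaining at end-expiration = e^(−Te/τ) = e^(−0.68/0.4139) = 0.1934 → 19.34%.

19.3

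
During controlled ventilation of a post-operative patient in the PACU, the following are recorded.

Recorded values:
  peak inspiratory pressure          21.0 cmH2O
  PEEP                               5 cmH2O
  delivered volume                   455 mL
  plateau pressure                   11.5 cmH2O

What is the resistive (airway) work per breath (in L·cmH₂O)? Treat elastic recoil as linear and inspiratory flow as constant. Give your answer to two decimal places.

4.32

With constant inspiratory flow the resistive pressure is constant at PIP − Pplat = 21.0 − 11.5 = 9.5 cmH2O, so resistive work = 9.5 × 0.455 = 4.323 L·cmH2O.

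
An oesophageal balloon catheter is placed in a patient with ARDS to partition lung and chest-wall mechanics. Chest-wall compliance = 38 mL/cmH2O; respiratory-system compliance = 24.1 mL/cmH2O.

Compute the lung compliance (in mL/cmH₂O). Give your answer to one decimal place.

65.9

1/CL = 1/Crs − 1/Ccw.
1/CL = 1/24.1 − 1/38 = 0.01518.
CL = 65.876 mL/cmH2O.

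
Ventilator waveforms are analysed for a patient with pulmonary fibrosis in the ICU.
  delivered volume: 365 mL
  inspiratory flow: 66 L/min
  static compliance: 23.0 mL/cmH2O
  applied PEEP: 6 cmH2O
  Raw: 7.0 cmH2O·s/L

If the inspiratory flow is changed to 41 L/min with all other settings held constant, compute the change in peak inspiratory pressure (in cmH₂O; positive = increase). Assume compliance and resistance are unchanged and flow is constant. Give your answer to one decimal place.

-2.9

Flow: 66 L/min ÷ 60 = 1.1 L/s.
New flow: 41 L/min ÷ 60 = 0.6833 L/s.
PIP = Vt/C + R·V̇ + PEEP (constant-flow equation of motion).
Only the resistive term changes: ΔPIP = R × ΔV̇ = 7.0 × (0.6833 − 1.1) = 7.0 × -0.4167 = -2.917 cmH2O.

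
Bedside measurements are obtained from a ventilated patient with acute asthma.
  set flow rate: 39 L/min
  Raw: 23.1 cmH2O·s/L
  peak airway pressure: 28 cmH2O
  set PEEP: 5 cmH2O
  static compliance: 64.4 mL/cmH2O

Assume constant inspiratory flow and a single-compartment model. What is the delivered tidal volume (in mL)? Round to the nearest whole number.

Flow: 39 L/min ÷ 60 = 0.65 L/s.
Equation of motion (constant flow): PIP = Vt/C + R·V̇ + PEEP.
Vt/C = PIP − R·V̇ − PEEP = 28 − 15.015 − 5 = 7.985 cmH2O.
Vt = C × 7.985 = 64.4 × 7.985 = 514.23 mL.

514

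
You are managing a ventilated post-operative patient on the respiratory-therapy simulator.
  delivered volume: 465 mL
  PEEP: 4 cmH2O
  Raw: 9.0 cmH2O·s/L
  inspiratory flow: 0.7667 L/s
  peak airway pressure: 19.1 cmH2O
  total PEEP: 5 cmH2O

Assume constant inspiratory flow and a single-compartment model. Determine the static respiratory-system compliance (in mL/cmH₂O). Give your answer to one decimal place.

64.6

Total PEEP = 5 cmH2O (set 4 + intrinsic 1); this is the baseline alveolar pressure.
Equation of motion (constant flow): PIP = Vt/C + R·V̇ + PEEP.
Vt/C = PIP − R·V̇ − PEEP = 19.1 − 9.0×0.7667 − 5 = 19.1 − 6.9 − 5 = 7.2 cmH2O.
C = Vt / 7.2 = 465 / 7.2 = 64.583 mL/cmH2O.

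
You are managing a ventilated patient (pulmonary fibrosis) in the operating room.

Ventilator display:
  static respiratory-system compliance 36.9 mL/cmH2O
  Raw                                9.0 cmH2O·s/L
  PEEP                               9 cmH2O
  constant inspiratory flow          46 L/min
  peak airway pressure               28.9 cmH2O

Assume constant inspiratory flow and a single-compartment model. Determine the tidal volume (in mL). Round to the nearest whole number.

480

Flow: 46 L/min ÷ 60 = 0.7667 L/s.
Equation of motion (constant flow): PIP = Vt/C + R·V̇ + PEEP.
Vt/C = PIP − R·V̇ − PEEP = 28.9 − 6.9 − 9 = 13.0 cmH2O.
Vt = C × 13.0 = 36.9 × 13.0 = 479.7 mL.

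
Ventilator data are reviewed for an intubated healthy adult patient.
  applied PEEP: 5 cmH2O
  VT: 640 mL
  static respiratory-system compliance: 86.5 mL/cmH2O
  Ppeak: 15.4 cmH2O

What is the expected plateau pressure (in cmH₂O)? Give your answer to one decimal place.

Pplat = PEEP + Vt / Cstat = 5 + 640 / 86.5 = 5 + 7.399 = 12.399 cmH2O.

12.4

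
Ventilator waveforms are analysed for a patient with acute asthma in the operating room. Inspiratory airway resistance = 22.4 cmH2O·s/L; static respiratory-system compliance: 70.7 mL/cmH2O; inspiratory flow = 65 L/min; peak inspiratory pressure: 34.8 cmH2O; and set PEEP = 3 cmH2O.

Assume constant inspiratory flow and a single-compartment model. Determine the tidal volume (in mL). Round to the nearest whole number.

533

Flow: 65 L/min ÷ 60 = 1.0833 L/s.
Equation of motion (constant flow): PIP = Vt/C + R·V̇ + PEEP.
Vt/C = PIP − R·V̇ − PEEP = 34.8 − 24.266 − 3 = 7.534 cmH2O.
Vt = C × 7.534 = 70.7 × 7.534 = 532.65 mL.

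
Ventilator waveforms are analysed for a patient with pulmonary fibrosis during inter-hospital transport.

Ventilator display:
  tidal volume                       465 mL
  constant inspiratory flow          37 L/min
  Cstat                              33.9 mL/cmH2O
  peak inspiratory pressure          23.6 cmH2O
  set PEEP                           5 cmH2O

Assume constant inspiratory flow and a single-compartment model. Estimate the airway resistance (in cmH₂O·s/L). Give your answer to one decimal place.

Flow: 37 L/min ÷ 60 = 0.6167 L/s.
Equation of motion (constant flow): PIP = Vt/C + R·V̇ + PEEP.
R·V̇ = PIP − Vt/C − PEEP = 23.6 − 465/33.9 − 5 = 23.6 − 13.717 − 5 = 4.883 cmH2O.
R = 4.883 / 0.6167 = 7.918 cmH2O·s/L.

7.9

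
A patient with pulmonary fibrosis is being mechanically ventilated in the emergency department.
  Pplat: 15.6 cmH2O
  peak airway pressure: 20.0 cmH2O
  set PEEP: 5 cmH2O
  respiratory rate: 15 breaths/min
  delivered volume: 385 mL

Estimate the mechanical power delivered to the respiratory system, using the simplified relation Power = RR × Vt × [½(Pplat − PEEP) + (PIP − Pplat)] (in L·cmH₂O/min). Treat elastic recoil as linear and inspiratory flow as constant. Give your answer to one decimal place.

Per-breath work = Vt × [½(Pplat−PEEP) + (PIP−Pplat)] = 0.385 × [0.5×10.6 + 4.4] = 0.385 × 9.7 = 3.735 L·cmH2O.
Power = 15 × 3.735 = 56.025 L·cmH2O/min.

56.0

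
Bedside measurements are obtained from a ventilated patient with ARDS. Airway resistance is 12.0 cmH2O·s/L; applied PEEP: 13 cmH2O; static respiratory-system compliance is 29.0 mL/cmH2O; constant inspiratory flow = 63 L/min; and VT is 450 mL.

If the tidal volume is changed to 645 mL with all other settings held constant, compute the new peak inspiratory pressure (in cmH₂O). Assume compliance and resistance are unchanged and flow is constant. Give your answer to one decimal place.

Flow: 63 L/min ÷ 60 = 1.05 L/s.
PIP = Vt/C + R·V̇ + PEEP (constant-flow equation of motion).
Only the elastic term changes: ΔPIP = ΔVt / C = (645 − 450) / 29.0 = 6.724 cmH2O.
Original PIP = 450/29.0 + 12.0×1.05 + 13 = 41.117 cmH2O; new PIP = 41.117 + (6.724) = 47.841 cmH2O.

47.8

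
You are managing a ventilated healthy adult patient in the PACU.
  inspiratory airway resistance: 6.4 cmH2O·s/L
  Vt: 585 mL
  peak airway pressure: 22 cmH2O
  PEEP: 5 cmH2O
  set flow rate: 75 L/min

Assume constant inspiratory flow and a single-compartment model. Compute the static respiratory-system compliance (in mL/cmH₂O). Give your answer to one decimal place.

Flow: 75 L/min ÷ 60 = 1.25 L/s.
Equation of motion (constant flow): PIP = Vt/C + R·V̇ + PEEP.
Vt/C = PIP − R·V̇ − PEEP = 22 − 6.4×1.25 − 5 = 22 − 8.0 − 5 = 9.0 cmH2O.
C = Vt / 9.0 = 585 / 9.0 = 65.0 mL/cmH2O.

65.0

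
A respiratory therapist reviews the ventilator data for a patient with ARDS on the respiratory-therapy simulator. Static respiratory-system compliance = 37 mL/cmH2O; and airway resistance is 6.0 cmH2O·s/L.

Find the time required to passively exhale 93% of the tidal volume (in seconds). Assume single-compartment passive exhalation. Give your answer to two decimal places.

τ = R × C = 6.0 × 37 mL/cmH2O = 6.0 × 0.037 L/cmH2O = 0.222 s.
Exhaled fraction f = 1 − e^(−t/τ) → t = −τ·ln(1 − f) = −0.222·ln(0.07) = 0.5904 s.

0.59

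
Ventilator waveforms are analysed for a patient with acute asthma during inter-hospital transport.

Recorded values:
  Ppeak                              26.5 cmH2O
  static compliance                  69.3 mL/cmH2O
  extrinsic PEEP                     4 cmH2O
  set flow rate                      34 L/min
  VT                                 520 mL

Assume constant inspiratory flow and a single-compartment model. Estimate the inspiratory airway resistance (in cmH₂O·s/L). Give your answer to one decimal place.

Flow: 34 L/min ÷ 60 = 0.5667 L/s.
Equation of motion (constant flow): PIP = Vt/C + R·V̇ + PEEP.
R·V̇ = PIP − Vt/C − PEEP = 26.5 − 520/69.3 − 4 = 26.5 − 7.504 − 4 = 14.996 cmH2O.
R = 14.996 / 0.5667 = 26.462 cmH2O·s/L.

26.5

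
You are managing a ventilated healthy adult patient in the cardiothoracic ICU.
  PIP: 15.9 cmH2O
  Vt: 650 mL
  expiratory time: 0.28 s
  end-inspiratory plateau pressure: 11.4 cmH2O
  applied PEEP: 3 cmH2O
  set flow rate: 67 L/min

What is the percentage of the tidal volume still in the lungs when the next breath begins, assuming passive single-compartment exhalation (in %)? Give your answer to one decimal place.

Flow: 67 L/min ÷ 60 = 1.1167 L/s.
R = (PIP − Pplat)/V̇ = (15.9 − 11.4) / 1.1167 = 4.5/1.1167 = 4.03 cmH2O·s/L.
C = Vt/(Pplat − PEEP) = 650.0 / (11.4 − 3) = 650.0/8.4 = 77.381 mL/cmH2O.
τ = R × C = 4.03 × 0.07738 L/cmH2O = 0.3118 s.
Fraction remaining at end-expiration = e^(−Te/τ) = e^(−0.28/0.3118) = 0.4074 → 40.74%.

40.7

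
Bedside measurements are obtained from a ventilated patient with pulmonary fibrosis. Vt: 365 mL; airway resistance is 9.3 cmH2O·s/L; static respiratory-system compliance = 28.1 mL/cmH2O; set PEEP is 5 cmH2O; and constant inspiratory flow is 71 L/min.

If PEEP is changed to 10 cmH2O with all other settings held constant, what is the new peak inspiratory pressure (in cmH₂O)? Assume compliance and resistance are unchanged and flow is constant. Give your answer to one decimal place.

Flow: 71 L/min ÷ 60 = 1.1833 L/s.
PIP = Vt/C + R·V̇ + PEEP (constant-flow equation of motion).
Only the baseline term changes: ΔPIP = ΔPEEP = 10 − 5 = 5.0 cmH2O.
Original PIP = 365/28.1 + 9.3×1.1833 + 5 = 28.994 cmH2O; new PIP = 28.994 + (5.0) = 33.994 cmH2O.

34.0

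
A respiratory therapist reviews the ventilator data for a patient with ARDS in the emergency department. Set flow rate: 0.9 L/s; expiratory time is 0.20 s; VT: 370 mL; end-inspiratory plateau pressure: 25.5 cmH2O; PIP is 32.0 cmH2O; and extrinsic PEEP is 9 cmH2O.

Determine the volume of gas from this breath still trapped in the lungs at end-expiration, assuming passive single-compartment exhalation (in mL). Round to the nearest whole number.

R = (PIP − Pplat)/V̇ = (32.0 − 25.5) / 0.9 = 6.5/0.9 = 7.222 cmH2O·s/L.
C = Vt/(Pplat − PEEP) = 370.0 / (25.5 − 9) = 370.0/16.5 = 22.424 mL/cmH2O.
τ = R × C = 7.222 × 0.02242 L/cmH2O = 0.1619 s.
Fraction remaining = e^(−Te/τ) = e^(−0.20/0.1619) = 0.2907.
Trapped volume = 370.0 × 0.2907 = 107.56 mL.

108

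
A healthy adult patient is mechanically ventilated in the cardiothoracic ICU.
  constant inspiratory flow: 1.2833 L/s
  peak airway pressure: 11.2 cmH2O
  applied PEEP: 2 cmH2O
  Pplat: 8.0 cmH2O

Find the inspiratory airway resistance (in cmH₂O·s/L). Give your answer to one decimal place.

2.5

Raw = (PIP − Pplat) / flow = (11.2 − 8.0) / 1.2833 = 3.2 / 1.2833 = 2.494 cmH2O·s/L.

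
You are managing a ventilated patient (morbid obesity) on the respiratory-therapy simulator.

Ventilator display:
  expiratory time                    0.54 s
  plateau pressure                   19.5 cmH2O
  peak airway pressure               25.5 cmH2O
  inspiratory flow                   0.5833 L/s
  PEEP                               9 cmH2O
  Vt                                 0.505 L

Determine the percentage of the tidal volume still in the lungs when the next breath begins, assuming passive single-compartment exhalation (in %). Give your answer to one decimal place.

R = (PIP − Pplat)/V̇ = (25.5 − 19.5) / 0.5833 = 6.0/0.5833 = 10.286 cmH2O·s/L.
C = Vt/(Pplat − PEEP) = 505.0 / (19.5 − 9) = 505.0/10.5 = 48.095 mL/cmH2O.
τ = R × C = 10.286 × 0.0481 L/cmH2O = 0.4948 s.
Fraction remaining at end-expiration = e^(−Te/τ) = e^(−0.54/0.4948) = 0.3358 → 33.58%.

33.6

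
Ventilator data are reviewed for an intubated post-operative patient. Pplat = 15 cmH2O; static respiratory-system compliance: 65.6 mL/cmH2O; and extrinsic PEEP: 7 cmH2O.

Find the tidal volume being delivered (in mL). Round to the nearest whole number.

Vt = Cstat × (Pplat − PEEP) = 65.6 × (15 − 7) = 65.6 × 8.0 = 524.8 mL.

525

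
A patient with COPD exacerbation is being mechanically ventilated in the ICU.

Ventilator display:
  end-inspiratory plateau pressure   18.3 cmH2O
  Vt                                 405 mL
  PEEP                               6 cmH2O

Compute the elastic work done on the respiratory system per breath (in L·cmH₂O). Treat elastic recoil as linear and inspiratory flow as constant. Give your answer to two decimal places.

Elastic work ≈ ½ × (Pplat − PEEP) × Vt = 0.5 × (18.3 − 6) × 0.405 L = 0.5 × 12.3 × 0.405 = 2.491 L·cmH2O.

2.49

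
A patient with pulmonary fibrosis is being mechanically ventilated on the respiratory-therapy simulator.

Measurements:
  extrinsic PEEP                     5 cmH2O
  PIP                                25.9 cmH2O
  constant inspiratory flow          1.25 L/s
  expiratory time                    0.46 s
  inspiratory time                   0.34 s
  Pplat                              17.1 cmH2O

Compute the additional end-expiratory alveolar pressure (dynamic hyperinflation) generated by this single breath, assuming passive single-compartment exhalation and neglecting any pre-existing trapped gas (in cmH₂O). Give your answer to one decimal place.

1.9

Vt = flow × Ti = 1.25 L/s × 0.34 s × 1000 mL/L = 425.0 mL.
R = (PIP − Pplat)/V̇ = (25.9 − 17.1) / 1.25 = 8.8/1.25 = 7.04 cmH2O·s/L.
C = Vt/(Pplat − PEEP) = 425.0 / (17.1 − 5) = 425.0/12.1 = 35.124 mL/cmH2O.
τ = R × C = 7.04 × 0.03512 L/cmH2O = 0.2472 s.
Fraction remaining = e^(−Te/τ) = e^(−0.46/0.2472) = 0.1555; trapped volume = 425.0 × 0.1555 = 66.088 mL.
Additional alveolar pressure from trapping ≈ V_trapped / C = 66.088 / 35.124 = 1.882 cmH2O.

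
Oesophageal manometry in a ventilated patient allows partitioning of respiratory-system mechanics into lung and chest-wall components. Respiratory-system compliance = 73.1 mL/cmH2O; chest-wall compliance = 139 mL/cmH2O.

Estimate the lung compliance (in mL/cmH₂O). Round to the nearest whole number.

1/CL = 1/Crs − 1/Ccw.
1/CL = 1/73.1 − 1/139 = 0.006486.
CL = 154.18 mL/cmH2O.

154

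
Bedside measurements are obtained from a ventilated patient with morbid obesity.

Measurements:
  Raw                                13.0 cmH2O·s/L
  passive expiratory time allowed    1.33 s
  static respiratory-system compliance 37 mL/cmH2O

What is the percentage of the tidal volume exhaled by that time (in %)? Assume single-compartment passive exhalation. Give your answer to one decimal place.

τ = R × C = 13.0 × 37 mL/cmH2O = 13.0 × 0.037 L/cmH2O = 0.481 s.
Passive exhalation: V(t)/V₀ = e^(−t/τ) = e^(−1.33/0.481) = 0.06297.
Fraction exhaled = 1 − 0.06297 = 0.937 → 93.7%.

93.7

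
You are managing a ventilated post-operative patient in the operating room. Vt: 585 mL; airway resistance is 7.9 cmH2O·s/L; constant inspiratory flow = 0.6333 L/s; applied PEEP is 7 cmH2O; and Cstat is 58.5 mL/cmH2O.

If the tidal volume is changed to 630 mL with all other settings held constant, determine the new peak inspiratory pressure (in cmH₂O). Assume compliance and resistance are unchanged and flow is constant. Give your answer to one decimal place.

22.8

PIP = Vt/C + R·V̇ + PEEP (constant-flow equation of motion).
Only the elastic term changes: ΔPIP = ΔVt / C = (630 − 585) / 58.5 = 0.7692 cmH2O.
Original PIP = 585/58.5 + 7.9×0.6333 + 7 = 22.003 cmH2O; new PIP = 22.003 + (0.7692) = 22.772 cmH2O.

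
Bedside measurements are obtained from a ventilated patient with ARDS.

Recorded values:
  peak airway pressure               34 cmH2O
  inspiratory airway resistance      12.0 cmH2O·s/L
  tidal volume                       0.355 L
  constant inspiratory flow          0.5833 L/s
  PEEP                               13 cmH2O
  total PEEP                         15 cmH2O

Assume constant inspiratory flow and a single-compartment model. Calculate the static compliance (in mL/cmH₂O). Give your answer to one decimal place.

Total PEEP = 15 cmH2O (set 13 + intrinsic 2); this is the baseline alveolar pressure.
Equation of motion (constant flow): PIP = Vt/C + R·V̇ + PEEP.
Vt/C = PIP − R·V̇ − PEEP = 34 − 12.0×0.5833 − 15 = 34 − 7.0 − 15 = 12.0 cmH2O.
C = Vt / 12.0 = 355 / 12.0 = 29.583 mL/cmH2O.

29.6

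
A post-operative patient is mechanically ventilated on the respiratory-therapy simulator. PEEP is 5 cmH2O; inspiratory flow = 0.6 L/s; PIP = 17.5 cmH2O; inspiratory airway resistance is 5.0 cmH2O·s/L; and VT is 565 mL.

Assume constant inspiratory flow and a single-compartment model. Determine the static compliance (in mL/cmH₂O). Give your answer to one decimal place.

59.5

Equation of motion (constant flow): PIP = Vt/C + R·V̇ + PEEP.
Vt/C = PIP − R·V̇ − PEEP = 17.5 − 5.0×0.6 − 5 = 17.5 − 3.0 − 5 = 9.5 cmH2O.
C = Vt / 9.5 = 565 / 9.5 = 59.474 mL/cmH2O.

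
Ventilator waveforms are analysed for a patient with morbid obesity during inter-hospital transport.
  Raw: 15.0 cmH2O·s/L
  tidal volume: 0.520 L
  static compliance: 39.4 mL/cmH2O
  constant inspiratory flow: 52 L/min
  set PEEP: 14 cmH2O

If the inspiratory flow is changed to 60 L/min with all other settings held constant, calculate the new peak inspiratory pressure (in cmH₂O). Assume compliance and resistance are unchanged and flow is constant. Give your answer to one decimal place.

42.2

Flow: 52 L/min ÷ 60 = 0.8667 L/s.
New flow: 60 L/min ÷ 60 = 1 L/s.
PIP = Vt/C + R·V̇ + PEEP (constant-flow equation of motion).
Only the resistive term changes: ΔPIP = R × ΔV̇ = 15.0 × (1 − 0.8667) = 15.0 × 0.1333 = 2.0 cmH2O.
Original PIP = 520/39.4 + 15.0×0.8667 + 14 = 40.198 cmH2O; new PIP = 40.198 + (2.0) = 42.198 cmH2O.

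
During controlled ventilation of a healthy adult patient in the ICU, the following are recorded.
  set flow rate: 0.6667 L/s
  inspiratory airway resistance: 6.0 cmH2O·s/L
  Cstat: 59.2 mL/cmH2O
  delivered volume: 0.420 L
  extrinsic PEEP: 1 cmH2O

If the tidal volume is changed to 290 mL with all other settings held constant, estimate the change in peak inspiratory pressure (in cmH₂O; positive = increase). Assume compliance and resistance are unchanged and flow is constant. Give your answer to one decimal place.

PIP = Vt/C + R·V̇ + PEEP (constant-flow equation of motion).
Only the elastic term changes: ΔPIP = ΔVt / C = (290 − 420) / 59.2 = -2.196 cmH2O.

-2.2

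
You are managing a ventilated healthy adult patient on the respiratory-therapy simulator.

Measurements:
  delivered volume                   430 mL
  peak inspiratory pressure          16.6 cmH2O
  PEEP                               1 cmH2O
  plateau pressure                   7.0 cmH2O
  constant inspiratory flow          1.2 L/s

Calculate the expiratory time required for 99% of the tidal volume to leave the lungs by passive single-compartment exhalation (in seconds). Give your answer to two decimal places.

2.64

R = (PIP − Pplat)/V̇ = (16.6 − 7.0) / 1.2 = 9.6/1.2 = 8.0 cmH2O·s/L.
C = Vt/(Pplat − PEEP) = 430.0 / (7.0 − 1) = 430.0/6.0 = 71.667 mL/cmH2O.
τ = R × C = 8.0 × 0.07167 L/cmH2O = 0.5734 s.
t = −τ·ln(1 − 0.99) = −0.5734·ln(0.01) = 2.641 s.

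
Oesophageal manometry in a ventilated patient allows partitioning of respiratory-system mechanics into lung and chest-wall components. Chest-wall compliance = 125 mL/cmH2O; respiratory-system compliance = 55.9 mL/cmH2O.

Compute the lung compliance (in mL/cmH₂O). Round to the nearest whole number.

1/CL = 1/Crs − 1/Ccw.
1/CL = 1/55.9 − 1/125 = 0.009889.
CL = 101.12 mL/cmH2O.

101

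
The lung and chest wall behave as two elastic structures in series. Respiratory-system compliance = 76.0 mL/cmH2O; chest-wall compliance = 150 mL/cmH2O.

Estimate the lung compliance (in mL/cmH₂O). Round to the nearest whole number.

1/CL = 1/Crs − 1/Ccw.
1/CL = 1/76.0 − 1/150 = 0.006491.
CL = 154.06 mL/cmH2O.

154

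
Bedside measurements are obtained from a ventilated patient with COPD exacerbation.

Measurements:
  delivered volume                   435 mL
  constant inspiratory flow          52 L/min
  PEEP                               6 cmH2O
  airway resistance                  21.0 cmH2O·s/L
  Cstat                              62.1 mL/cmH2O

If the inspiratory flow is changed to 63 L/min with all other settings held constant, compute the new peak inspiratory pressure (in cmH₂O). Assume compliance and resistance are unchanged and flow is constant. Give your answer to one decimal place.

Flow: 52 L/min ÷ 60 = 0.8667 L/s.
New flow: 63 L/min ÷ 60 = 1.05 L/s.
PIP = Vt/C + R·V̇ + PEEP (constant-flow equation of motion).
Only the resistive term changes: ΔPIP = R × ΔV̇ = 21.0 × (1.05 − 0.8667) = 21.0 × 0.1833 = 3.849 cmH2O.
Original PIP = 435/62.1 + 21.0×0.8667 + 6 = 31.206 cmH2O; new PIP = 31.206 + (3.849) = 35.055 cmH2O.

35.1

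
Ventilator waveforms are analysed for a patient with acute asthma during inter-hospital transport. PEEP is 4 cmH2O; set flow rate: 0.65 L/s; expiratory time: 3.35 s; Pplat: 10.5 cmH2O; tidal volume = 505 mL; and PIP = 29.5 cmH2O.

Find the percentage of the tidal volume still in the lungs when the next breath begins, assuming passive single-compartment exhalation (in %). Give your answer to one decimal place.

R = (PIP − Pplat)/V̇ = (29.5 − 10.5) / 0.65 = 19.0/0.65 = 29.231 cmH2O·s/L.
C = Vt/(Pplat − PEEP) = 505.0 / (10.5 − 4) = 505.0/6.5 = 77.692 mL/cmH2O.
τ = R × C = 29.231 × 0.07769 L/cmH2O = 2.271 s.
Fraction remaining at end-expiration = e^(−Te/τ) = e^(−3.35/2.271) = 0.2288 → 22.88%.

22.9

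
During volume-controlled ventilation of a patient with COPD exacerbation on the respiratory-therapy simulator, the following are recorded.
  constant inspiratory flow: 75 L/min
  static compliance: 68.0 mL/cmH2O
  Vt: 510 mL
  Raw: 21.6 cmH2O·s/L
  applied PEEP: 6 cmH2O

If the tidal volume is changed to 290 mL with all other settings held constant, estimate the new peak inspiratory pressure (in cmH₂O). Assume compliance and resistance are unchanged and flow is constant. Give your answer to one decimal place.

Flow: 75 L/min ÷ 60 = 1.25 L/s.
PIP = Vt/C + R·V̇ + PEEP (constant-flow equation of motion).
Only the elastic term changes: ΔPIP = ΔVt / C = (290 − 510) / 68.0 = -3.235 cmH2O.
Original PIP = 510/68.0 + 21.6×1.25 + 6 = 40.5 cmH2O; new PIP = 40.5 + (-3.235) = 37.265 cmH2O.

37.3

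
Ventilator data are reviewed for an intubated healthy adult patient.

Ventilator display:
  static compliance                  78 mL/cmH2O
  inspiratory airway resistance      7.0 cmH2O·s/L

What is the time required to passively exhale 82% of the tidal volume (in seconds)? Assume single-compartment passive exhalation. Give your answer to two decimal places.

τ = R × C = 7.0 × 78 mL/cmH2O = 7.0 × 0.078 L/cmH2O = 0.546 s.
Exhaled fraction f = 1 − e^(−t/τ) → t = −τ·ln(1 − f) = −0.546·ln(0.18) = 0.9363 s.

0.94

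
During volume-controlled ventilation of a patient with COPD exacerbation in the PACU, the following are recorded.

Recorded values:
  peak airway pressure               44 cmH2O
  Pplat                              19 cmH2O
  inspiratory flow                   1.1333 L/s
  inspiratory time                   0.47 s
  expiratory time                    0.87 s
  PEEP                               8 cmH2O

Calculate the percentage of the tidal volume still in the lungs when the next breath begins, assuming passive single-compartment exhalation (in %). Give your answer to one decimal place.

Vt = flow × Ti = 1.1333 L/s × 0.47 s × 1000 mL/L = 532.65 mL.
R = (PIP − Pplat)/V̇ = (44 − 19) / 1.1333 = 25.0/1.1333 = 22.059 cmH2O·s/L.
C = Vt/(Pplat − PEEP) = 532.65 / (19 − 8) = 532.65/11.0 = 48.423 mL/cmH2O.
τ = R × C = 22.059 × 0.04842 L/cmH2O = 1.068 s.
Fraction remaining at end-expiration = e^(−Te/τ) = e^(−0.87/1.068) = 0.4428 → 44.28%.

44.3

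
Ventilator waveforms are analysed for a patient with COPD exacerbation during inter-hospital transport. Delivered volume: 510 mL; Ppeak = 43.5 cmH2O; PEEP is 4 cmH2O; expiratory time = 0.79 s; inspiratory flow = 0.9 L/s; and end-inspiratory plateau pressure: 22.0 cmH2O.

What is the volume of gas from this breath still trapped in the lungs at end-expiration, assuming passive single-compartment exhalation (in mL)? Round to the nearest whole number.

159

R = (PIP − Pplat)/V̇ = (43.5 − 22.0) / 0.9 = 21.5/0.9 = 23.889 cmH2O·s/L.
C = Vt/(Pplat − PEEP) = 510.0 / (22.0 − 4) = 510.0/18.0 = 28.333 mL/cmH2O.
τ = R × C = 23.889 × 0.02833 L/cmH2O = 0.6768 s.
Fraction remaining = e^(−Te/τ) = e^(−0.79/0.6768) = 0.3112.
Trapped volume = 510.0 × 0.3112 = 158.71 mL.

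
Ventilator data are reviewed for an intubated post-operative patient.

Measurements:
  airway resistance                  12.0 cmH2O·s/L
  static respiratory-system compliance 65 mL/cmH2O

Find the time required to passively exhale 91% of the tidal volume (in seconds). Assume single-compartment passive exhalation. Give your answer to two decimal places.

1.88

τ = R × C = 12.0 × 65 mL/cmH2O = 12.0 × 0.065 L/cmH2O = 0.78 s.
Exhaled fraction f = 1 − e^(−t/τ) → t = −τ·ln(1 − f) = −0.78·ln(0.09) = 1.878 s.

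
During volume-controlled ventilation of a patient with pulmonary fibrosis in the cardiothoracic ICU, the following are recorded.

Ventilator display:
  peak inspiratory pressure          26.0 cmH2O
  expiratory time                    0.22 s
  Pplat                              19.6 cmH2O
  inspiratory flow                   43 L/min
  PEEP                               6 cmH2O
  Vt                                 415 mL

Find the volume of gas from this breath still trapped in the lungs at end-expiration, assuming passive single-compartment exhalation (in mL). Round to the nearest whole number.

Flow: 43 L/min ÷ 60 = 0.7167 L/s.
R = (PIP − Pplat)/V̇ = (26.0 − 19.6) / 0.7167 = 6.4/0.7167 = 8.93 cmH2O·s/L.
C = Vt/(Pplat − PEEP) = 415.0 / (19.6 − 6) = 415.0/13.6 = 30.515 mL/cmH2O.
τ = R × C = 8.93 × 0.03052 L/cmH2O = 0.2725 s.
Fraction remaining = e^(−Te/τ) = e^(−0.22/0.2725) = 0.446.
Trapped volume = 415.0 × 0.446 = 185.09 mL.

185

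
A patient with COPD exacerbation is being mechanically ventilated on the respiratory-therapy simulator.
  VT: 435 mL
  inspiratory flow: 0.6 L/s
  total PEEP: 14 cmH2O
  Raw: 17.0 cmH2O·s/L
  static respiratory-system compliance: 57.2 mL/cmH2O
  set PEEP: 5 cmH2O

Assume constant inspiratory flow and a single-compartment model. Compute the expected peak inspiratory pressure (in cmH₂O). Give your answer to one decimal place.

31.8

Total PEEP = 14 cmH2O (set 5 + intrinsic 9); this is the baseline alveolar pressure.
Equation of motion (constant flow): PIP = Vt/C + R·V̇ + PEEP.
PIP = 435/57.2 + 17.0×0.6 + 14 = 7.605 + 10.2 + 14 = 31.805 cmH2O.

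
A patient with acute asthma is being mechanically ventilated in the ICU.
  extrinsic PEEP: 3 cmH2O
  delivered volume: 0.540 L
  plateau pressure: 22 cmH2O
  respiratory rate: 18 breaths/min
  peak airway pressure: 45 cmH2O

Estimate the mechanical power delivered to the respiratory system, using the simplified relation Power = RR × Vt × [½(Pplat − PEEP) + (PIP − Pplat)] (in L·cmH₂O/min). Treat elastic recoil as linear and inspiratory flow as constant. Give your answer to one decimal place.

315.9

Per-breath work = Vt × [½(Pplat−PEEP) + (PIP−Pplat)] = 0.540 × [0.5×19.0 + 23.0] = 0.540 × 32.5 = 17.55 L·cmH2O.
Power = 18 × 17.55 = 315.9 L·cmH2O/min.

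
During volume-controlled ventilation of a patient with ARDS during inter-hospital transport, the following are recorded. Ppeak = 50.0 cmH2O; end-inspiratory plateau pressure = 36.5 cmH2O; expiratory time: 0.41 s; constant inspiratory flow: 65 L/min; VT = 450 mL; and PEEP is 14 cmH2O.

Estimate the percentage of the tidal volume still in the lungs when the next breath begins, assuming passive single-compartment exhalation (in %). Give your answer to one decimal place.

Flow: 65 L/min ÷ 60 = 1.0833 L/s.
R = (PIP − Pplat)/V̇ = (50.0 − 36.5) / 1.0833 = 13.5/1.0833 = 12.462 cmH2O·s/L.
C = Vt/(Pplat − PEEP) = 450.0 / (36.5 − 14) = 450.0/22.5 = 20.0 mL/cmH2O.
τ = R × C = 12.462 × 0.02 L/cmH2O = 0.2492 s.
Fraction remaining at end-expiration = e^(−Te/τ) = e^(−0.41/0.2492) = 0.193 → 19.3%.

19.3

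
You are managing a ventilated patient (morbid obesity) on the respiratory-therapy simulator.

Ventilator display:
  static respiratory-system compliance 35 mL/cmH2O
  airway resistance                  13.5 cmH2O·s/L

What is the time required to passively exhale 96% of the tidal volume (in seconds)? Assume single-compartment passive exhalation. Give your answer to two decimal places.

τ = R × C = 13.5 × 35 mL/cmH2O = 13.5 × 0.035 L/cmH2O = 0.4725 s.
Exhaled fraction f = 1 − e^(−t/τ) → t = −τ·ln(1 − f) = −0.4725·ln(0.04) = 1.521 s.

1.52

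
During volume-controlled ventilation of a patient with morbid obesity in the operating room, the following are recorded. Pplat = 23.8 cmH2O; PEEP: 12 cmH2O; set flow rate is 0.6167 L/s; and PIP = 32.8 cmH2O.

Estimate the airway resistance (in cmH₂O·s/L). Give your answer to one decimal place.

14.6

Raw = (PIP − Pplat) / flow = (32.8 − 23.8) / 0.6167 = 9.0 / 0.6167 = 14.594 cmH2O·s/L.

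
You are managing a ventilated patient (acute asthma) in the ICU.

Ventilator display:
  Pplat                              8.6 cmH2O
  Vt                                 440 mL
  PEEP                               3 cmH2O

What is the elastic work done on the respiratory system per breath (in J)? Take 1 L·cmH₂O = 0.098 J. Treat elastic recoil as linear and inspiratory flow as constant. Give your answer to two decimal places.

0.12

Elastic work ≈ ½ × (Pplat − PEEP) × Vt = 0.5 × (8.6 − 3) × 0.440 L = 0.5 × 5.6 × 0.440 = 1.232 L·cmH2O.
× 0.098 J/(L·cmH2O) → 0.1207 J.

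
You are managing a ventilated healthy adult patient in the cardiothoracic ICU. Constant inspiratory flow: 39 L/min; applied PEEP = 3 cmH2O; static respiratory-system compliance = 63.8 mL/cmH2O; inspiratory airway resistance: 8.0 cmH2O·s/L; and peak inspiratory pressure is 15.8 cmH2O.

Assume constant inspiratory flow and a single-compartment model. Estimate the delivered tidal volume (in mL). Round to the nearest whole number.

Flow: 39 L/min ÷ 60 = 0.65 L/s.
Equation of motion (constant flow): PIP = Vt/C + R·V̇ + PEEP.
Vt/C = PIP − R·V̇ − PEEP = 15.8 − 5.2 − 3 = 7.6 cmH2O.
Vt = C × 7.6 = 63.8 × 7.6 = 484.88 mL.

485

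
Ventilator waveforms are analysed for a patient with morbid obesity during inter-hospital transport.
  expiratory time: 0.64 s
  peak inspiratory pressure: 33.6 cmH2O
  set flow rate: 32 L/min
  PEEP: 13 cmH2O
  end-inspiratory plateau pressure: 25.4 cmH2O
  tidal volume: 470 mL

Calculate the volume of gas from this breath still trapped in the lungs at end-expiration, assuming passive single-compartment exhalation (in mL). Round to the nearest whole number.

Flow: 32 L/min ÷ 60 = 0.5333 L/s.
R = (PIP − Pplat)/V̇ = (33.6 − 25.4) / 0.5333 = 8.2/0.5333 = 15.376 cmH2O·s/L.
C = Vt/(Pplat − PEEP) = 470.0 / (25.4 − 13) = 470.0/12.4 = 37.903 mL/cmH2O.
τ = R × C = 15.376 × 0.0379 L/cmH2O = 0.5828 s.
Fraction remaining = e^(−Te/τ) = e^(−0.64/0.5828) = 0.3335.
Trapped volume = 470.0 × 0.3335 = 156.75 mL.

157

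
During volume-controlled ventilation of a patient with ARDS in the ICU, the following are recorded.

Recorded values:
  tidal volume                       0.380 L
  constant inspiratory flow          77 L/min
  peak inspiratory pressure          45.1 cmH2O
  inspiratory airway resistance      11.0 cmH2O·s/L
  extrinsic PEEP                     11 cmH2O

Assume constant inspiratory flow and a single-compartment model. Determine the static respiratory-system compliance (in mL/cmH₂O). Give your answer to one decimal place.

19.0

Flow: 77 L/min ÷ 60 = 1.2833 L/s.
Equation of motion (constant flow): PIP = Vt/C + R·V̇ + PEEP.
Vt/C = PIP − R·V̇ − PEEP = 45.1 − 11.0×1.2833 − 11 = 45.1 − 14.116 − 11 = 19.984 cmH2O.
C = Vt / 19.984 = 380 / 19.984 = 19.015 mL/cmH2O.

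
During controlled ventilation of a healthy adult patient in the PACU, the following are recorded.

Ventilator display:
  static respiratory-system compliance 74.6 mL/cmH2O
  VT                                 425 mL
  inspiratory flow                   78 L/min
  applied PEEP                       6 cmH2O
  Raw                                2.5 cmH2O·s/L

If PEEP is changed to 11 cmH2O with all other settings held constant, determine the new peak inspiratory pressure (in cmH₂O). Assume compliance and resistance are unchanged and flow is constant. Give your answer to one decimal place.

19.9

Flow: 78 L/min ÷ 60 = 1.3 L/s.
PIP = Vt/C + R·V̇ + PEEP (constant-flow equation of motion).
Only the baseline term changes: ΔPIP = ΔPEEP = 11 − 6 = 5.0 cmH2O.
Original PIP = 425/74.6 + 2.5×1.3 + 6 = 14.947 cmH2O; new PIP = 14.947 + (5.0) = 19.947 cmH2O.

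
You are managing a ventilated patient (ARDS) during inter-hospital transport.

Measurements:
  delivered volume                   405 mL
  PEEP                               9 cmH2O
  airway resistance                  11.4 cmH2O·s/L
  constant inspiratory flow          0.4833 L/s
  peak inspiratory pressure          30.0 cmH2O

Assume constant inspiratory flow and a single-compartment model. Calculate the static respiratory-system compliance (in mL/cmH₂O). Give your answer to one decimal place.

Equation of motion (constant flow): PIP = Vt/C + R·V̇ + PEEP.
Vt/C = PIP − R·V̇ − PEEP = 30.0 − 11.4×0.4833 − 9 = 30.0 − 5.51 − 9 = 15.49 cmH2O.
C = Vt / 15.49 = 405 / 15.49 = 26.146 mL/cmH2O.

26.1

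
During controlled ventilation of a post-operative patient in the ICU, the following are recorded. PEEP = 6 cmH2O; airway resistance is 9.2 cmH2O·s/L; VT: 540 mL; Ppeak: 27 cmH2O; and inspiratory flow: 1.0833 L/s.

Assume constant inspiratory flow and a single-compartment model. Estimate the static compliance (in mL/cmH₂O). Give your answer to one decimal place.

Equation of motion (constant flow): PIP = Vt/C + R·V̇ + PEEP.
Vt/C = PIP − R·V̇ − PEEP = 27 − 9.2×1.0833 − 6 = 27 − 9.966 − 6 = 11.034 cmH2O.
C = Vt / 11.034 = 540 / 11.034 = 48.94 mL/cmH2O.

48.9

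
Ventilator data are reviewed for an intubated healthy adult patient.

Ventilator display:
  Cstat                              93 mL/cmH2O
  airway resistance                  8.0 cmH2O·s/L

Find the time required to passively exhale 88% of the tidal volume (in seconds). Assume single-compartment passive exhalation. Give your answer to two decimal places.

τ = R × C = 8.0 × 93 mL/cmH2O = 8.0 × 0.093 L/cmH2O = 0.744 s.
Exhaled fraction f = 1 − e^(−t/τ) → t = −τ·ln(1 − f) = −0.744·ln(0.12) = 1.577 s.

1.58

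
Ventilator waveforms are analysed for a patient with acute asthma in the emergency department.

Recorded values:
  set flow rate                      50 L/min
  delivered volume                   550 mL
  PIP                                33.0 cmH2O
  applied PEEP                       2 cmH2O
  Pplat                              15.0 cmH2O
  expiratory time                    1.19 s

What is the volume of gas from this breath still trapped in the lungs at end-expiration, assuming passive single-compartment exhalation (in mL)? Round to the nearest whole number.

Flow: 50 L/min ÷ 60 = 0.8333 L/s.
R = (PIP − Pplat)/V̇ = (33.0 − 15.0) / 0.8333 = 18.0/0.8333 = 21.601 cmH2O·s/L.
C = Vt/(Pplat − PEEP) = 550.0 / (15.0 − 2) = 550.0/13.0 = 42.308 mL/cmH2O.
τ = R × C = 21.601 × 0.04231 L/cmH2O = 0.9139 s.
Fraction remaining = e^(−Te/τ) = e^(−1.19/0.9139) = 0.272.
Trapped volume = 550.0 × 0.272 = 149.6 mL.

150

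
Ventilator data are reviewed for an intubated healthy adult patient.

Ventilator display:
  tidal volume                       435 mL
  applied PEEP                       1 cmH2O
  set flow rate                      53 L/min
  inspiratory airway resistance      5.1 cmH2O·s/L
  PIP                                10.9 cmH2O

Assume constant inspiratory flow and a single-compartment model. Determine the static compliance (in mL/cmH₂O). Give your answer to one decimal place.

Flow: 53 L/min ÷ 60 = 0.8833 L/s.
Equation of motion (constant flow): PIP = Vt/C + R·V̇ + PEEP.
Vt/C = PIP − R·V̇ − PEEP = 10.9 − 5.1×0.8833 − 1 = 10.9 − 4.505 − 1 = 5.395 cmH2O.
C = Vt / 5.395 = 435 / 5.395 = 80.63 mL/cmH2O.

80.6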